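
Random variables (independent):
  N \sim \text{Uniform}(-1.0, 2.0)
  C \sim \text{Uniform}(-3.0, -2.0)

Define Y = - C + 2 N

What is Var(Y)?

For independent RVs: Var(aX + bY) = a²Var(X) + b²Var(Y)
Var(N) = 0.75
Var(C) = 0.083333333
Var(Y) = 2²*0.75 + (-1)²*0.083333333
= 4*0.75 + 1*0.083333333 = 3.0833333

3.0833333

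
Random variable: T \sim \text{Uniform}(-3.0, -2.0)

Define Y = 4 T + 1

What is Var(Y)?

For Y = aT + b: Var(Y) = a² * Var(T)
Var(T) = (-2 + 3)^2/12 = 0.083333333
Var(Y) = 4² * 0.083333333 = 16 * 0.083333333 = 1.3333333

1.3333333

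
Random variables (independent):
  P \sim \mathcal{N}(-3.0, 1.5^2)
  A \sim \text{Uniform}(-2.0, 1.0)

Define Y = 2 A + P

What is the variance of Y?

For independent RVs: Var(aX + bY) = a²Var(X) + b²Var(Y)
Var(P) = 2.25
Var(A) = 0.75
Var(Y) = 1²*2.25 + 2²*0.75
= 1*2.25 + 4*0.75 = 5.25

5.25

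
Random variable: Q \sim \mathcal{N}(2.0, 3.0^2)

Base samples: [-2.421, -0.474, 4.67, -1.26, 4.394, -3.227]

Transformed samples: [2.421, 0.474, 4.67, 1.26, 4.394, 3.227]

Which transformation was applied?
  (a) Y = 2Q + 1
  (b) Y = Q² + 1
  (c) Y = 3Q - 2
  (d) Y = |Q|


Checking option (d) Y = |Q|:
  Q = -2.421 -> Y = 2.421 ✓
  Q = -0.474 -> Y = 0.474 ✓
  Q = 4.67 -> Y = 4.67 ✓
All samples match this transformation.

(d) |Q|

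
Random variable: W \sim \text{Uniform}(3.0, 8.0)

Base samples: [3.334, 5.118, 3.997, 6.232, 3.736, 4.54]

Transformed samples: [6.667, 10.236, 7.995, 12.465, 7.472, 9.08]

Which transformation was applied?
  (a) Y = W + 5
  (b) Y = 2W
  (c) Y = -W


Checking option (b) Y = 2W:
  W = 3.334 -> Y = 6.667 ✓
  W = 5.118 -> Y = 10.236 ✓
  W = 3.997 -> Y = 7.995 ✓
All samples match this transformation.

(b) 2W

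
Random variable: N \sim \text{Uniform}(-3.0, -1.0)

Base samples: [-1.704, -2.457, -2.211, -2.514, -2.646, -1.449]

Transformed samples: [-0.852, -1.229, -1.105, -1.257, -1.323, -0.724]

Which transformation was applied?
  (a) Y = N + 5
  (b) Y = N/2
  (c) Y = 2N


Checking option (b) Y = N/2:
  N = -1.704 -> Y = -0.852 ✓
  N = -2.457 -> Y = -1.229 ✓
  N = -2.211 -> Y = -1.105 ✓
All samples match this transformation.

(b) N/2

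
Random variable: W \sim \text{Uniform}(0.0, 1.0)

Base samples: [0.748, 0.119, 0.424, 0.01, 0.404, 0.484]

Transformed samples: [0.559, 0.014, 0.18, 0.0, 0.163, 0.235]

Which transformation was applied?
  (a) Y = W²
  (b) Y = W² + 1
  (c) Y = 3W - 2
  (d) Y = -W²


Checking option (a) Y = W²:
  W = 0.748 -> Y = 0.559 ✓
  W = 0.119 -> Y = 0.014 ✓
  W = 0.424 -> Y = 0.18 ✓
All samples match this transformation.

(a) W²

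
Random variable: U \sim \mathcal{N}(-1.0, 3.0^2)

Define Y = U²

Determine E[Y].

E[U²] = Var(U) + (E[U])² = 9 + 1 = 10

10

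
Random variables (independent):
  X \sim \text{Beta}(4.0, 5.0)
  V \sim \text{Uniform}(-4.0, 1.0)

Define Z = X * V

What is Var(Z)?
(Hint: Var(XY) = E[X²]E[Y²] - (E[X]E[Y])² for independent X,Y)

Var(XY) = E[X²]E[Y²] - (E[X]E[Y])²
E[X] = 0.44444444, Var(X) = 0.024691358
E[V] = -1.5, Var(V) = 2.0833333
E[X²] = 0.024691358 + 0.44444444² = 0.22222222
E[V²] = 2.0833333 + (-1.5)² = 4.3333333
Var(Z) = 0.22222222*4.3333333 - (0.44444444*(-1.5))²
= 0.96296296 - 0.44444444 = 0.51851852

0.51851852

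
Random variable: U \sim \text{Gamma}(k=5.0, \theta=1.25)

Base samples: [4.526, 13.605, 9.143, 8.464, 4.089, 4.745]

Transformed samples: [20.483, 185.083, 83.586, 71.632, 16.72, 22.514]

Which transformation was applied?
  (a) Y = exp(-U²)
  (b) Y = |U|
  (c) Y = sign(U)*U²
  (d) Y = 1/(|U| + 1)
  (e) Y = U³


Checking option (c) Y = sign(U)*U²:
  U = 4.526 -> Y = 20.483 ✓
  U = 13.605 -> Y = 185.083 ✓
  U = 9.143 -> Y = 83.586 ✓
All samples match this transformation.

(c) sign(U)*U²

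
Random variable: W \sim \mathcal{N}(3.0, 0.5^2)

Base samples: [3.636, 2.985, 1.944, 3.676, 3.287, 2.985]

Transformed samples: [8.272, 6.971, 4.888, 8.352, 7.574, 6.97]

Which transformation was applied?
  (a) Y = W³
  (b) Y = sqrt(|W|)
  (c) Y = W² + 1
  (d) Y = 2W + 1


Checking option (d) Y = 2W + 1:
  W = 3.636 -> Y = 8.272 ✓
  W = 2.985 -> Y = 6.971 ✓
  W = 1.944 -> Y = 4.888 ✓
All samples match this transformation.

(d) 2W + 1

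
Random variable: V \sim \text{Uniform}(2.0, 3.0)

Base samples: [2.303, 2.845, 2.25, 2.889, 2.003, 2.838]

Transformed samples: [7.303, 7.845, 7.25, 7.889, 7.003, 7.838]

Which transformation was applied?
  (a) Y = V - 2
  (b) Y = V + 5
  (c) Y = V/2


Checking option (b) Y = V + 5:
  V = 2.303 -> Y = 7.303 ✓
  V = 2.845 -> Y = 7.845 ✓
  V = 2.25 -> Y = 7.25 ✓
All samples match this transformation.

(b) V + 5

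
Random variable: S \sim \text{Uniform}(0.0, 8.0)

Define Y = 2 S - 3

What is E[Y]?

For Y = 2S - 3:
E[Y] = 2 * E[S] - 3
E[S] = (0 + 8)/2 = 4
E[Y] = 2 * 4 - 3 = 5

5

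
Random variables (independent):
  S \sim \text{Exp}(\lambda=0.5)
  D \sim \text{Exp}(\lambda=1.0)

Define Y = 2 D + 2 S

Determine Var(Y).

For independent RVs: Var(aX + bY) = a²Var(X) + b²Var(Y)
Var(S) = 4
Var(D) = 1
Var(Y) = 2²*4 + 2²*1
= 4*4 + 4*1 = 20

20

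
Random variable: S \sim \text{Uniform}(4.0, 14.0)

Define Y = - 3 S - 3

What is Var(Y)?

For Y = aS + b: Var(Y) = a² * Var(S)
Var(S) = (14 - 4)^2/12 = 8.3333333
Var(Y) = (-3)² * 8.3333333 = 9 * 8.3333333 = 75

75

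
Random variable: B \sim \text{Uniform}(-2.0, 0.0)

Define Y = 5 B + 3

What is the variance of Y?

For Y = aB + b: Var(Y) = a² * Var(B)
Var(B) = (0 + 2)^2/12 = 0.33333333
Var(Y) = 5² * 0.33333333 = 25 * 0.33333333 = 8.3333333

8.3333333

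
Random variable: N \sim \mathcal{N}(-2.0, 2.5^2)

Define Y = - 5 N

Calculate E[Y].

For Y = -5N:
E[Y] = -5 * E[N]
E[N] = -2.0 = -2
E[Y] = -5 * (-2) = 10

10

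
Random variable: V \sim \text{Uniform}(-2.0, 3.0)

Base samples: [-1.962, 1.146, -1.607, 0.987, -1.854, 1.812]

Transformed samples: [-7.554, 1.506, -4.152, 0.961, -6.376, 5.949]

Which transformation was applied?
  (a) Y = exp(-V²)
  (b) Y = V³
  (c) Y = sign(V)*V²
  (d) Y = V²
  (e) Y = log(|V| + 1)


Checking option (b) Y = V³:
  V = -1.962 -> Y = -7.554 ✓
  V = 1.146 -> Y = 1.506 ✓
  V = -1.607 -> Y = -4.152 ✓
All samples match this transformation.

(b) V³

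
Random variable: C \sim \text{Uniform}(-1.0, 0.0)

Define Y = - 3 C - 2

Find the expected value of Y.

For Y = -3C - 2:
E[Y] = -3 * E[C] - 2
E[C] = (-1 + 0)/2 = -0.5
E[Y] = -3 * (-0.5) - 2 = -0.5

-0.5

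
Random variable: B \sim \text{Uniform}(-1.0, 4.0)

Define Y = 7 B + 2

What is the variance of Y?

For Y = aB + b: Var(Y) = a² * Var(B)
Var(B) = (4 + 1)^2/12 = 2.0833333
Var(Y) = 7² * 2.0833333 = 49 * 2.0833333 = 102.08333

102.08333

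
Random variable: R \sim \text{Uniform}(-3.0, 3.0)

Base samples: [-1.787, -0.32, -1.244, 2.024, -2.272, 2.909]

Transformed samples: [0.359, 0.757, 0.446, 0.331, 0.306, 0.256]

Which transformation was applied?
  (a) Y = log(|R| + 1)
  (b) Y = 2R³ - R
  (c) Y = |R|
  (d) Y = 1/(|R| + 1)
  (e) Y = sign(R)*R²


Checking option (d) Y = 1/(|R| + 1):
  R = -1.787 -> Y = 0.359 ✓
  R = -0.32 -> Y = 0.757 ✓
  R = -1.244 -> Y = 0.446 ✓
All samples match this transformation.

(d) 1/(|R| + 1)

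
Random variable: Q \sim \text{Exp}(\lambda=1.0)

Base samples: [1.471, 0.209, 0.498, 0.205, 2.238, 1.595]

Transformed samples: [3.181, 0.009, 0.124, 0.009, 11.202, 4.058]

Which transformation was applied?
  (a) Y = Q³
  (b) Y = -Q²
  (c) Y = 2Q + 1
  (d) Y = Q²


Checking option (a) Y = Q³:
  Q = 1.471 -> Y = 3.181 ✓
  Q = 0.209 -> Y = 0.009 ✓
  Q = 0.498 -> Y = 0.124 ✓
All samples match this transformation.

(a) Q³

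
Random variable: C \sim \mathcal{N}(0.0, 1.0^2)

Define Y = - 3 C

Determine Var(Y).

For Y = aC + b: Var(Y) = a² * Var(C)
Var(C) = 1.0^2 = 1
Var(Y) = (-3)² * 1 = 9 * 1 = 9

9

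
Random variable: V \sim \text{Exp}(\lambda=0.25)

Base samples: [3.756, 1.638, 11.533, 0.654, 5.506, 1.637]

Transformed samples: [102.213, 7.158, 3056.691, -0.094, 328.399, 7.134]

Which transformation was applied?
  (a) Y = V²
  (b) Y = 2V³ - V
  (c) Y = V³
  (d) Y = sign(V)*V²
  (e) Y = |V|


Checking option (b) Y = 2V³ - V:
  V = 3.756 -> Y = 102.213 ✓
  V = 1.638 -> Y = 7.158 ✓
  V = 11.533 -> Y = 3056.691 ✓
All samples match this transformation.

(b) 2V³ - V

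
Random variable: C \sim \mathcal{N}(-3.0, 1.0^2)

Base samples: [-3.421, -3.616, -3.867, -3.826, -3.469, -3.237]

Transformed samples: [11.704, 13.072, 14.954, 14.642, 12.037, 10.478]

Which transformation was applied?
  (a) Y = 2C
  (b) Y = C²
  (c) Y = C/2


Checking option (b) Y = C²:
  C = -3.421 -> Y = 11.704 ✓
  C = -3.616 -> Y = 13.072 ✓
  C = -3.867 -> Y = 14.954 ✓
All samples match this transformation.

(b) C²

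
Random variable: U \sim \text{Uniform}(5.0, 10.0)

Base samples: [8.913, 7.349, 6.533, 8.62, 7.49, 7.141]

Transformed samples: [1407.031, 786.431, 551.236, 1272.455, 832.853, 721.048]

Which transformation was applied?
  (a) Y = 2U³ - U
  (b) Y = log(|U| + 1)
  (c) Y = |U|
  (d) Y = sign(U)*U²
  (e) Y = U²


Checking option (a) Y = 2U³ - U:
  U = 8.913 -> Y = 1407.031 ✓
  U = 7.349 -> Y = 786.431 ✓
  U = 6.533 -> Y = 551.236 ✓
All samples match this transformation.

(a) 2U³ - U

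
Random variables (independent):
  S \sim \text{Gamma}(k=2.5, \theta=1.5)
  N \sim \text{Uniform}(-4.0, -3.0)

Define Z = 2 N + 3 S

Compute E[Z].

E[Z] = 3*E[S] + 2*E[N]
E[S] = 3.75
E[N] = -3.5
E[Z] = 3*3.75 + 2*(-3.5) = 4.25

4.25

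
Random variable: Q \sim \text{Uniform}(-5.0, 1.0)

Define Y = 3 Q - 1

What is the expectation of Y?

For Y = 3Q - 1:
E[Y] = 3 * E[Q] - 1
E[Q] = (-5 + 1)/2 = -2
E[Y] = 3 * (-2) - 1 = -7

-7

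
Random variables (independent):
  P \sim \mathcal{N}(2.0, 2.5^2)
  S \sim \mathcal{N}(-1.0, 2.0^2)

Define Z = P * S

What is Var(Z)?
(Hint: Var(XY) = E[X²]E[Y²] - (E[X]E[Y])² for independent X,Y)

Var(XY) = E[X²]E[Y²] - (E[X]E[Y])²
E[P] = 2, Var(P) = 6.25
E[S] = -1, Var(S) = 4
E[P²] = 6.25 + 2² = 10.25
E[S²] = 4 + (-1)² = 5
Var(Z) = 10.25*5 - (2*(-1))²
= 51.25 - 4 = 47.25

47.25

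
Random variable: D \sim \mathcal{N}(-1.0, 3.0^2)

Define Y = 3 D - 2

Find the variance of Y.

For Y = aD + b: Var(Y) = a² * Var(D)
Var(D) = 3.0^2 = 9
Var(Y) = 3² * 9 = 9 * 9 = 81

81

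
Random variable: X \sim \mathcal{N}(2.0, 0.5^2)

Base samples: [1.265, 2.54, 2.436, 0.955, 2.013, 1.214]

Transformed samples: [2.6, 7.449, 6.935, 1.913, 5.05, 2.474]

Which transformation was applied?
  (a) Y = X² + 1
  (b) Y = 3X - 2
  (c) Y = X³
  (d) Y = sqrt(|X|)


Checking option (a) Y = X² + 1:
  X = 1.265 -> Y = 2.6 ✓
  X = 2.54 -> Y = 7.449 ✓
  X = 2.436 -> Y = 6.935 ✓
All samples match this transformation.

(a) X² + 1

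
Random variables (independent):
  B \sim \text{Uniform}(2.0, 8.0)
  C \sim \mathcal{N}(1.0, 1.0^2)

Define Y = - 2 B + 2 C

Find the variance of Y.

For independent RVs: Var(aX + bY) = a²Var(X) + b²Var(Y)
Var(B) = 3
Var(C) = 1
Var(Y) = (-2)²*3 + 2²*1
= 4*3 + 4*1 = 16

16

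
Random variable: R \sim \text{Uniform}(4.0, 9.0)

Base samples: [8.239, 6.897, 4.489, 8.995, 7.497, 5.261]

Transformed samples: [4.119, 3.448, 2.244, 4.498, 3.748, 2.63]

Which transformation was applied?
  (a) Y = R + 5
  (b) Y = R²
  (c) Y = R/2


Checking option (c) Y = R/2:
  R = 8.239 -> Y = 4.119 ✓
  R = 6.897 -> Y = 3.448 ✓
  R = 4.489 -> Y = 2.244 ✓
All samples match this transformation.

(c) R/2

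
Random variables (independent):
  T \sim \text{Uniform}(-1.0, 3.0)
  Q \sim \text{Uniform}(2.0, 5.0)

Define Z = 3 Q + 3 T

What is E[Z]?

E[Z] = 3*E[T] + 3*E[Q]
E[T] = 1
E[Q] = 3.5
E[Z] = 3*1 + 3*3.5 = 13.5

13.5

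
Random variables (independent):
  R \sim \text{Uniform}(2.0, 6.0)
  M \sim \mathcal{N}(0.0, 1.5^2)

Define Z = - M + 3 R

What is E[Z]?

E[Z] = 3*E[R] - 1*E[M]
E[R] = 4
E[M] = 0
E[Z] = 3*4 - 1*0 = 12

12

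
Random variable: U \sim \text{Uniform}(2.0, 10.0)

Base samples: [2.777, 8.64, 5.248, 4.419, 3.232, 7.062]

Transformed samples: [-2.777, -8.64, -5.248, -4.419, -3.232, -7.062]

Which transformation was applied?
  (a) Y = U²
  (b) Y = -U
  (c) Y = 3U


Checking option (b) Y = -U:
  U = 2.777 -> Y = -2.777 ✓
  U = 8.64 -> Y = -8.64 ✓
  U = 5.248 -> Y = -5.248 ✓
All samples match this transformation.

(b) -U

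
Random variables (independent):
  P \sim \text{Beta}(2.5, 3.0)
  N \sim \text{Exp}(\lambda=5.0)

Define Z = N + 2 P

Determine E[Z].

E[Z] = 2*E[P] + 1*E[N]
E[P] = 0.45454545
E[N] = 0.2
E[Z] = 2*0.45454545 + 1*0.2 = 1.1090909

1.1090909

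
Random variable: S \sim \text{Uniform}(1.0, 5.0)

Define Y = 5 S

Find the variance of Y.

For Y = aS + b: Var(Y) = a² * Var(S)
Var(S) = (5 - 1)^2/12 = 1.3333333
Var(Y) = 5² * 1.3333333 = 25 * 1.3333333 = 33.333333

33.333333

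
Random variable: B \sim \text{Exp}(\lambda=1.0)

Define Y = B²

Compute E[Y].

Using E[X²] = Var(X) + (E[X])²:
E[B] = 1
Var(B) = 1/1.0^2 = 1
E[B²] = 1 + 1² = 1 + 1 = 2

2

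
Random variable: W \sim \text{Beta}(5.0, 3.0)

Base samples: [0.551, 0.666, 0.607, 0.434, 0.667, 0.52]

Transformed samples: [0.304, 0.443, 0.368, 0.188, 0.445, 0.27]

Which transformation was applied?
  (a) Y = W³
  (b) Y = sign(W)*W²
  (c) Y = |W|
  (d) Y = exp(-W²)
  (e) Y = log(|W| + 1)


Checking option (b) Y = sign(W)*W²:
  W = 0.551 -> Y = 0.304 ✓
  W = 0.666 -> Y = 0.443 ✓
  W = 0.607 -> Y = 0.368 ✓
All samples match this transformation.

(b) sign(W)*W²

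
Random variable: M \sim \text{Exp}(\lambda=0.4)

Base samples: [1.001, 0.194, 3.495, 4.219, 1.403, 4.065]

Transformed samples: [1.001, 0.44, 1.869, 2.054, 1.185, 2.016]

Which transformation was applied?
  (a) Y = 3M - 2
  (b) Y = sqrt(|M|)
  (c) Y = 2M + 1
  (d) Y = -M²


Checking option (b) Y = sqrt(|M|):
  M = 1.001 -> Y = 1.001 ✓
  M = 0.194 -> Y = 0.44 ✓
  M = 3.495 -> Y = 1.869 ✓
All samples match this transformation.

(b) sqrt(|M|)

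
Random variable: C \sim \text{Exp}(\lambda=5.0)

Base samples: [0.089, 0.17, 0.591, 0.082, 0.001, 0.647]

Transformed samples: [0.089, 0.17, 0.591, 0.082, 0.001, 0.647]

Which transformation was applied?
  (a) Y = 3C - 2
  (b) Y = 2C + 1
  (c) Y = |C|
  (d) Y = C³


Checking option (c) Y = |C|:
  C = 0.089 -> Y = 0.089 ✓
  C = 0.17 -> Y = 0.17 ✓
  C = 0.591 -> Y = 0.591 ✓
All samples match this transformation.

(c) |C|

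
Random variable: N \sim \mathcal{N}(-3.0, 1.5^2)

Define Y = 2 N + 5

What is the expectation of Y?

For Y = 2N + 5:
E[Y] = 2 * E[N] + 5
E[N] = -3.0 = -3
E[Y] = 2 * (-3) + 5 = -1

-1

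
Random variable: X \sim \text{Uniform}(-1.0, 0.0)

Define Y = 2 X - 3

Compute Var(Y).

For Y = aX + b: Var(Y) = a² * Var(X)
Var(X) = (0 + 1)^2/12 = 0.083333333
Var(Y) = 2² * 0.083333333 = 4 * 0.083333333 = 0.33333333

0.33333333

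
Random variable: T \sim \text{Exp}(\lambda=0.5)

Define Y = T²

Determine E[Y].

E[T²] = Var(T) + (E[T])² = 4 + 4 = 8

8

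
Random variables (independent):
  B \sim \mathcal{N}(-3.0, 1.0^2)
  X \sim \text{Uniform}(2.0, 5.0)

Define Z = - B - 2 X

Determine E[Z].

E[Z] = -1*E[B] - 2*E[X]
E[B] = -3
E[X] = 3.5
E[Z] = -1*(-3) - 2*3.5 = -4

-4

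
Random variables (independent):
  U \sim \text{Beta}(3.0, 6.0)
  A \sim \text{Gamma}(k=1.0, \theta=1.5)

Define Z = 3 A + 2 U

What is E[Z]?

E[Z] = 2*E[U] + 3*E[A]
E[U] = 0.33333333
E[A] = 1.5
E[Z] = 2*0.33333333 + 3*1.5 = 5.1666667

5.1666667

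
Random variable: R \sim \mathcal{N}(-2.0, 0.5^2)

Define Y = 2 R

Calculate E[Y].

For Y = 2R:
E[Y] = 2 * E[R]
E[R] = -2.0 = -2
E[Y] = 2 * (-2) = -4

-4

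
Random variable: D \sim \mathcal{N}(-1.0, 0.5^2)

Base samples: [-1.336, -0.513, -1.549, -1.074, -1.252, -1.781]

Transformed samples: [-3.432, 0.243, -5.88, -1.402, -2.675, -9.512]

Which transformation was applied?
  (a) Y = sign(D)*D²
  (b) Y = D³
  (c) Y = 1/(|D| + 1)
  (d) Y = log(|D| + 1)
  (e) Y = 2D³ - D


Checking option (e) Y = 2D³ - D:
  D = -1.336 -> Y = -3.432 ✓
  D = -0.513 -> Y = 0.243 ✓
  D = -1.549 -> Y = -5.88 ✓
All samples match this transformation.

(e) 2D³ - D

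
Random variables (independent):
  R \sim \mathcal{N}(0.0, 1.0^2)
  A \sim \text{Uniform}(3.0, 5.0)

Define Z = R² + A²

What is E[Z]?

E[Z] = E[R²] + E[A²]
E[R²] = Var(R) + E[R]² = 1 + 0 = 1
E[A²] = Var(A) + E[A]² = 0.33333333 + 16 = 16.333333
E[Z] = 1 + 16.333333 = 17.333333

17.333333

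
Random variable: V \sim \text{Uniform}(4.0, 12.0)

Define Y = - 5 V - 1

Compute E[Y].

For Y = -5V - 1:
E[Y] = -5 * E[V] - 1
E[V] = (4 + 12)/2 = 8
E[Y] = -5 * 8 - 1 = -41

-41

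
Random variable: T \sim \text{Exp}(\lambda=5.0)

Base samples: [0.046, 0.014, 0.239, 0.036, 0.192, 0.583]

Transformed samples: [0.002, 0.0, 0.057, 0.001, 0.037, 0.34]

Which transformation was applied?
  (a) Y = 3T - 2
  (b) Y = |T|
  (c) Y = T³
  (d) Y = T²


Checking option (d) Y = T²:
  T = 0.046 -> Y = 0.002 ✓
  T = 0.014 -> Y = 0.0 ✓
  T = 0.239 -> Y = 0.057 ✓
All samples match this transformation.

(d) T²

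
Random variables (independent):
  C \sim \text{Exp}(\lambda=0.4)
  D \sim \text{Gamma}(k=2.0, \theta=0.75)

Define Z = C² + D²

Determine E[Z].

E[Z] = E[C²] + E[D²]
E[C²] = Var(C) + E[C]² = 6.25 + 6.25 = 12.5
E[D²] = Var(D) + E[D]² = 1.125 + 2.25 = 3.375
E[Z] = 12.5 + 3.375 = 15.875

15.875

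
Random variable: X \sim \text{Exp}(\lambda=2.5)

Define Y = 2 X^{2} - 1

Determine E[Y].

E[Y] = 2*E[X²] - 1
E[X] = 0.4
E[X²] = Var(X) + (E[X])² = 0.16 + 0.16 = 0.32
E[Y] = 2*0.32 - 1 = -0.36

-0.36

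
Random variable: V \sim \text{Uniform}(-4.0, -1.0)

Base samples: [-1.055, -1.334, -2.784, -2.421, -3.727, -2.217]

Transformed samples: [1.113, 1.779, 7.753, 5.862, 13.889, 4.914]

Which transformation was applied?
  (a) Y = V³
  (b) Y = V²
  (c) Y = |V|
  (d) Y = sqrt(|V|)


Checking option (b) Y = V²:
  V = -1.055 -> Y = 1.113 ✓
  V = -1.334 -> Y = 1.779 ✓
  V = -2.784 -> Y = 7.753 ✓
All samples match this transformation.

(b) V²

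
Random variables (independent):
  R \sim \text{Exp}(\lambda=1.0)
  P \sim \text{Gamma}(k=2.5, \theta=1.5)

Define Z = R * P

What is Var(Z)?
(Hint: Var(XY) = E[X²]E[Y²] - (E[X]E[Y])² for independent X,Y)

Var(XY) = E[X²]E[Y²] - (E[X]E[Y])²
E[R] = 1, Var(R) = 1
E[P] = 3.75, Var(P) = 5.625
E[R²] = 1 + 1² = 2
E[P²] = 5.625 + 3.75² = 19.6875
Var(Z) = 2*19.6875 - (1*3.75)²
= 39.375 - 14.0625 = 25.3125

25.3125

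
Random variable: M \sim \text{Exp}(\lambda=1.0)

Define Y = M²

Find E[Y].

E[M²] = Var(M) + (E[M])² = 1 + 1 = 2

2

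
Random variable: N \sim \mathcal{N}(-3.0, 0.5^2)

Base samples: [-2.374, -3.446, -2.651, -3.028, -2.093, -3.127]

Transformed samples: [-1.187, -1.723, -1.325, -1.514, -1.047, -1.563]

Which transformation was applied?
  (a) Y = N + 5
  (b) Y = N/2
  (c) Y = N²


Checking option (b) Y = N/2:
  N = -2.374 -> Y = -1.187 ✓
  N = -3.446 -> Y = -1.723 ✓
  N = -2.651 -> Y = -1.325 ✓
All samples match this transformation.

(b) N/2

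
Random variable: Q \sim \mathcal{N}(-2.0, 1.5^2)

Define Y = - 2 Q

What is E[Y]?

For Y = -2Q:
E[Y] = -2 * E[Q]
E[Q] = -2.0 = -2
E[Y] = -2 * (-2) = 4

4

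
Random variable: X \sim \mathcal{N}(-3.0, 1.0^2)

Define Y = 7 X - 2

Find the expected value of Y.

For Y = 7X - 2:
E[Y] = 7 * E[X] - 2
E[X] = -3.0 = -3
E[Y] = 7 * (-3) - 2 = -23

-23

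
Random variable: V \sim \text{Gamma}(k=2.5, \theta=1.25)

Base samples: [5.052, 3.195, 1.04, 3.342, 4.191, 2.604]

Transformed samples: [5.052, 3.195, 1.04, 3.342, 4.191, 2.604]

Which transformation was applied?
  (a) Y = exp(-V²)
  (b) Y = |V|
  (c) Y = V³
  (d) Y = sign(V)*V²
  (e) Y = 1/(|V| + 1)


Checking option (b) Y = |V|:
  V = 5.052 -> Y = 5.052 ✓
  V = 3.195 -> Y = 3.195 ✓
  V = 1.04 -> Y = 1.04 ✓
All samples match this transformation.

(b) |V|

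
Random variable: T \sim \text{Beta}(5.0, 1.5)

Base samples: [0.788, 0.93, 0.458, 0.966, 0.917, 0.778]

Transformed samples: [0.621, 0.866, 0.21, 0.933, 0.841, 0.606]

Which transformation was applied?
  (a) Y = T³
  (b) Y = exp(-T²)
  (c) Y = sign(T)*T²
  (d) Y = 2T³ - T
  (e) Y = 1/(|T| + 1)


Checking option (c) Y = sign(T)*T²:
  T = 0.788 -> Y = 0.621 ✓
  T = 0.93 -> Y = 0.866 ✓
  T = 0.458 -> Y = 0.21 ✓
All samples match this transformation.

(c) sign(T)*T²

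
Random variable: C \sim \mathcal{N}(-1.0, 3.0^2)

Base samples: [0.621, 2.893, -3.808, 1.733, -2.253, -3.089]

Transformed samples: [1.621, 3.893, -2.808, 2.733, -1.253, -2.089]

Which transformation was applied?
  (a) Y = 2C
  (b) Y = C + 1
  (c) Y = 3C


Checking option (b) Y = C + 1:
  C = 0.621 -> Y = 1.621 ✓
  C = 2.893 -> Y = 3.893 ✓
  C = -3.808 -> Y = -2.808 ✓
All samples match this transformation.

(b) C + 1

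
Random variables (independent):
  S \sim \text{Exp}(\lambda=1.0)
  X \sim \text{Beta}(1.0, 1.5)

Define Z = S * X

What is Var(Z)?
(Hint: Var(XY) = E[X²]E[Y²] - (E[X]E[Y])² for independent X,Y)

Var(XY) = E[X²]E[Y²] - (E[X]E[Y])²
E[S] = 1, Var(S) = 1
E[X] = 0.4, Var(X) = 0.068571429
E[S²] = 1 + 1² = 2
E[X²] = 0.068571429 + 0.4² = 0.22857143
Var(Z) = 2*0.22857143 - (1*0.4)²
= 0.45714286 - 0.16 = 0.29714286

0.29714286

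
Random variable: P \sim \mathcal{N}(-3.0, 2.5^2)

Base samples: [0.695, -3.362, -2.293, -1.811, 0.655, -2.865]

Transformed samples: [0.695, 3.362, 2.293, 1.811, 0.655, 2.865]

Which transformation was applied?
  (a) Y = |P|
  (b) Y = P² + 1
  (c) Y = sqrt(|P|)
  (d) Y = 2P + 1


Checking option (a) Y = |P|:
  P = 0.695 -> Y = 0.695 ✓
  P = -3.362 -> Y = 3.362 ✓
  P = -2.293 -> Y = 2.293 ✓
All samples match this transformation.

(a) |P|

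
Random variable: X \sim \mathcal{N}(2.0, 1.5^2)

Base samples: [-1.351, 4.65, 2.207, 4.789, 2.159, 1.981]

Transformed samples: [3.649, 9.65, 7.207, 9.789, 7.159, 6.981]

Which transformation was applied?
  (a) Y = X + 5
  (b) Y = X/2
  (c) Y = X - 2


Checking option (a) Y = X + 5:
  X = -1.351 -> Y = 3.649 ✓
  X = 4.65 -> Y = 9.65 ✓
  X = 2.207 -> Y = 7.207 ✓
All samples match this transformation.

(a) X + 5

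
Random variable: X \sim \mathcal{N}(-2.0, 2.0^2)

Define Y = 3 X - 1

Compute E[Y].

For Y = 3X - 1:
E[Y] = 3 * E[X] - 1
E[X] = -2.0 = -2
E[Y] = 3 * (-2) - 1 = -7

-7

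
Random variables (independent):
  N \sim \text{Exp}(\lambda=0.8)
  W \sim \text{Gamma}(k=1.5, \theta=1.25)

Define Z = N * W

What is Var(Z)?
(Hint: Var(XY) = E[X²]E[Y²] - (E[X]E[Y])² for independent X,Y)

Var(XY) = E[X²]E[Y²] - (E[X]E[Y])²
E[N] = 1.25, Var(N) = 1.5625
E[W] = 1.875, Var(W) = 2.34375
E[N²] = 1.5625 + 1.25² = 3.125
E[W²] = 2.34375 + 1.875² = 5.859375
Var(Z) = 3.125*5.859375 - (1.25*1.875)²
= 18.310547 - 5.4931641 = 12.817383

12.817383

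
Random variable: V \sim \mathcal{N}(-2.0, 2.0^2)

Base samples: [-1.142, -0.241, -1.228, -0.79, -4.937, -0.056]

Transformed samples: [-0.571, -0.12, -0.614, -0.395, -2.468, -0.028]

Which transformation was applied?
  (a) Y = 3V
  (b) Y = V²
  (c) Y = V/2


Checking option (c) Y = V/2:
  V = -1.142 -> Y = -0.571 ✓
  V = -0.241 -> Y = -0.12 ✓
  V = -1.228 -> Y = -0.614 ✓
All samples match this transformation.

(c) V/2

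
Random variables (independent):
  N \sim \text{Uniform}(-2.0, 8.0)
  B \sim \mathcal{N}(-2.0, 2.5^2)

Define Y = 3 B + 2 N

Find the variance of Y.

For independent RVs: Var(aX + bY) = a²Var(X) + b²Var(Y)
Var(N) = 8.3333333
Var(B) = 6.25
Var(Y) = 2²*8.3333333 + 3²*6.25
= 4*8.3333333 + 9*6.25 = 89.583333

89.583333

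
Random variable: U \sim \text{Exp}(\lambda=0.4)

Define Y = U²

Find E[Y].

Using E[X²] = Var(X) + (E[X])²:
E[U] = 2.5
Var(U) = 1/0.4^2 = 6.25
E[U²] = 6.25 + 2.5² = 6.25 + 6.25 = 12.5

12.5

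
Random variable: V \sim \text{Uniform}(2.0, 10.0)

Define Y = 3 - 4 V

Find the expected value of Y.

For Y = -4V + 3:
E[Y] = -4 * E[V] + 3
E[V] = (2 + 10)/2 = 6
E[Y] = -4 * 6 + 3 = -21

-21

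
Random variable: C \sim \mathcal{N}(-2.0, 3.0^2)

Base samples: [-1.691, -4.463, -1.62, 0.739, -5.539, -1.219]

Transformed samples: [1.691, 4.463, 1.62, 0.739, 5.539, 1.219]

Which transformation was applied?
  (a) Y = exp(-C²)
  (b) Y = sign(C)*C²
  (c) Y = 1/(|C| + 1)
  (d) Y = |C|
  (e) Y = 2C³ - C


Checking option (d) Y = |C|:
  C = -1.691 -> Y = 1.691 ✓
  C = -4.463 -> Y = 4.463 ✓
  C = -1.62 -> Y = 1.62 ✓
All samples match this transformation.

(d) |C|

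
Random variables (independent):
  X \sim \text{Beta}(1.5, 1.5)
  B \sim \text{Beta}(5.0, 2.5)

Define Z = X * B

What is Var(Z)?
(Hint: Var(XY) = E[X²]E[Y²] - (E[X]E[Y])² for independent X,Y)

Var(XY) = E[X²]E[Y²] - (E[X]E[Y])²
E[X] = 0.5, Var(X) = 0.0625
E[B] = 0.66666667, Var(B) = 0.026143791
E[X²] = 0.0625 + 0.5² = 0.3125
E[B²] = 0.026143791 + 0.66666667² = 0.47058824
Var(Z) = 0.3125*0.47058824 - (0.5*0.66666667)²
= 0.14705882 - 0.11111111 = 0.035947712

0.035947712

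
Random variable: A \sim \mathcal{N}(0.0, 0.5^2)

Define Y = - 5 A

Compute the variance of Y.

For Y = aA + b: Var(Y) = a² * Var(A)
Var(A) = 0.5^2 = 0.25
Var(Y) = (-5)² * 0.25 = 25 * 0.25 = 6.25

6.25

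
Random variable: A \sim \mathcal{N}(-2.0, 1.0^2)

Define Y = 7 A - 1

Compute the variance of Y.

For Y = aA + b: Var(Y) = a² * Var(A)
Var(A) = 1.0^2 = 1
Var(Y) = 7² * 1 = 49 * 1 = 49

49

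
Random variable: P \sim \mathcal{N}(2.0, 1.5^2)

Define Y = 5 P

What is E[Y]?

For Y = 5P:
E[Y] = 5 * E[P]
E[P] = 2.0 = 2
E[Y] = 5 * 2 = 10

10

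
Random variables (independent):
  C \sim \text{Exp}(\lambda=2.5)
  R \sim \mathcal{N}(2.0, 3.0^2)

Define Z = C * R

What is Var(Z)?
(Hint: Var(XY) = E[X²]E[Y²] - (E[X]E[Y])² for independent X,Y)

Var(XY) = E[X²]E[Y²] - (E[X]E[Y])²
E[C] = 0.4, Var(C) = 0.16
E[R] = 2, Var(R) = 9
E[C²] = 0.16 + 0.4² = 0.32
E[R²] = 9 + 2² = 13
Var(Z) = 0.32*13 - (0.4*2)²
= 4.16 - 0.64 = 3.52

3.52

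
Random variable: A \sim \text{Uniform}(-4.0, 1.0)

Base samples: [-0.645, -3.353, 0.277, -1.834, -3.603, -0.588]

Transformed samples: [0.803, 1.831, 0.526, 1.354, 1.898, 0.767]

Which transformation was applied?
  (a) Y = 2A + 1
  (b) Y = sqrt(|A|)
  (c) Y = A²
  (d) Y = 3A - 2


Checking option (b) Y = sqrt(|A|):
  A = -0.645 -> Y = 0.803 ✓
  A = -3.353 -> Y = 1.831 ✓
  A = 0.277 -> Y = 0.526 ✓
All samples match this transformation.

(b) sqrt(|A|)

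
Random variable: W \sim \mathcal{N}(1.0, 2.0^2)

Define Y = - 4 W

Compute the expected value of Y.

For Y = -4W:
E[Y] = -4 * E[W]
E[W] = 1.0 = 1
E[Y] = -4 * 1 = -4

-4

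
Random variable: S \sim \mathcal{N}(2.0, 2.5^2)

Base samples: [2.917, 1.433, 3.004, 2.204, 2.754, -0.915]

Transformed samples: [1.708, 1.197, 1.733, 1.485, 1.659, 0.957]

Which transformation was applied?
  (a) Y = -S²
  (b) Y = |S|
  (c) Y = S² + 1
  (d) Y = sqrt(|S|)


Checking option (d) Y = sqrt(|S|):
  S = 2.917 -> Y = 1.708 ✓
  S = 1.433 -> Y = 1.197 ✓
  S = 3.004 -> Y = 1.733 ✓
All samples match this transformation.

(d) sqrt(|S|)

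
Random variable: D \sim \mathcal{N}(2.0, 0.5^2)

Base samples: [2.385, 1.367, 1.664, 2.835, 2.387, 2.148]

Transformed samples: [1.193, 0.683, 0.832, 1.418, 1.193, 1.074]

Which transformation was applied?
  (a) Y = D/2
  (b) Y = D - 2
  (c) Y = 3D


Checking option (a) Y = D/2:
  D = 2.385 -> Y = 1.193 ✓
  D = 1.367 -> Y = 0.683 ✓
  D = 1.664 -> Y = 0.832 ✓
All samples match this transformation.

(a) D/2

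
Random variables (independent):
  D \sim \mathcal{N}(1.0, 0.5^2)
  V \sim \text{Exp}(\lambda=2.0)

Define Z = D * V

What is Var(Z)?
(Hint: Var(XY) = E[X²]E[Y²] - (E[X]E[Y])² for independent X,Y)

Var(XY) = E[X²]E[Y²] - (E[X]E[Y])²
E[D] = 1, Var(D) = 0.25
E[V] = 0.5, Var(V) = 0.25
E[D²] = 0.25 + 1² = 1.25
E[V²] = 0.25 + 0.5² = 0.5
Var(Z) = 1.25*0.5 - (1*0.5)²
= 0.625 - 0.25 = 0.375

0.375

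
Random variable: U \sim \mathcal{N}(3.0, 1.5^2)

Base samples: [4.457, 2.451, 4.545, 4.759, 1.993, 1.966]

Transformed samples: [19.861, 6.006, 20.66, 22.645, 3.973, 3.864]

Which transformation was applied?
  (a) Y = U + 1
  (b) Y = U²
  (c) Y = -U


Checking option (b) Y = U²:
  U = 4.457 -> Y = 19.861 ✓
  U = 2.451 -> Y = 6.006 ✓
  U = 4.545 -> Y = 20.66 ✓
All samples match this transformation.

(b) U²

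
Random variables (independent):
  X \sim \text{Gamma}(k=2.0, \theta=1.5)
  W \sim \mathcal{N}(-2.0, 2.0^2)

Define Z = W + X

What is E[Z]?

E[Z] = 1*E[X] + 1*E[W]
E[X] = 3
E[W] = -2
E[Z] = 1*3 + 1*(-2) = 1

1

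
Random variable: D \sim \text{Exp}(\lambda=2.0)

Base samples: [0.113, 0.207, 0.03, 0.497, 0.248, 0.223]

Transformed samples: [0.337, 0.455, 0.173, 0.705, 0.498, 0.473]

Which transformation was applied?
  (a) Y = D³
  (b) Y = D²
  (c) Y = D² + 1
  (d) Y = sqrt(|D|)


Checking option (d) Y = sqrt(|D|):
  D = 0.113 -> Y = 0.337 ✓
  D = 0.207 -> Y = 0.455 ✓
  D = 0.03 -> Y = 0.173 ✓
All samples match this transformation.

(d) sqrt(|D|)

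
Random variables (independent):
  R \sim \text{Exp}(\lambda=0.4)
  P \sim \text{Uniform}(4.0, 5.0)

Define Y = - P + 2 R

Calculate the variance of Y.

For independent RVs: Var(aX + bY) = a²Var(X) + b²Var(Y)
Var(R) = 6.25
Var(P) = 0.083333333
Var(Y) = 2²*6.25 + (-1)²*0.083333333
= 4*6.25 + 1*0.083333333 = 25.083333

25.083333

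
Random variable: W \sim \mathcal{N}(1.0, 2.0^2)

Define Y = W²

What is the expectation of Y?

E[W²] = Var(W) + (E[W])² = 4 + 1 = 5

5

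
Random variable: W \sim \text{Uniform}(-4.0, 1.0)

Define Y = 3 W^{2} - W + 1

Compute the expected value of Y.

E[Y] = 3*E[W²] - 1*E[W] + 1
E[W] = -1.5
E[W²] = Var(W) + (E[W])² = 2.0833333 + 2.25 = 4.3333333
E[Y] = 3*4.3333333 - 1*(-1.5) + 1 = 15.5

15.5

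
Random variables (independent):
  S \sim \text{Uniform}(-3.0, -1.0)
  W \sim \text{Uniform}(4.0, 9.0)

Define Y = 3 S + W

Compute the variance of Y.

For independent RVs: Var(aX + bY) = a²Var(X) + b²Var(Y)
Var(S) = 0.33333333
Var(W) = 2.0833333
Var(Y) = 3²*0.33333333 + 1²*2.0833333
= 9*0.33333333 + 1*2.0833333 = 5.0833333

5.0833333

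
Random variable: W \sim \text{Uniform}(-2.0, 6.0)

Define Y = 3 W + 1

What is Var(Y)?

For Y = aW + b: Var(Y) = a² * Var(W)
Var(W) = (6 + 2)^2/12 = 5.3333333
Var(Y) = 3² * 5.3333333 = 9 * 5.3333333 = 48

48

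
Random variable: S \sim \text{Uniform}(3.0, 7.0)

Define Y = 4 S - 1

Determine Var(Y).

For Y = aS + b: Var(Y) = a² * Var(S)
Var(S) = (7 - 3)^2/12 = 1.3333333
Var(Y) = 4² * 1.3333333 = 16 * 1.3333333 = 21.333333

21.333333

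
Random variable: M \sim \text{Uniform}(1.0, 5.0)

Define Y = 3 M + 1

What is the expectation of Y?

For Y = 3M + 1:
E[Y] = 3 * E[M] + 1
E[M] = (1 + 5)/2 = 3
E[Y] = 3 * 3 + 1 = 10

10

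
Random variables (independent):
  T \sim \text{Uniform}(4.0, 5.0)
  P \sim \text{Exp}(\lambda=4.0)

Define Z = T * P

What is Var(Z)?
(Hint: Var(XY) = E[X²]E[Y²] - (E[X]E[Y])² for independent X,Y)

Var(XY) = E[X²]E[Y²] - (E[X]E[Y])²
E[T] = 4.5, Var(T) = 0.083333333
E[P] = 0.25, Var(P) = 0.0625
E[T²] = 0.083333333 + 4.5² = 20.333333
E[P²] = 0.0625 + 0.25² = 0.125
Var(Z) = 20.333333*0.125 - (4.5*0.25)²
= 2.5416667 - 1.265625 = 1.2760417

1.2760417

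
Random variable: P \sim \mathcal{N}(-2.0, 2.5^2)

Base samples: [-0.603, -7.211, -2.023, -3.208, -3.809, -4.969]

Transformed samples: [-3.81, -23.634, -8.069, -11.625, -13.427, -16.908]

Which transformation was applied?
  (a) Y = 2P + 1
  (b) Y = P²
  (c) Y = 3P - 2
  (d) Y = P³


Checking option (c) Y = 3P - 2:
  P = -0.603 -> Y = -3.81 ✓
  P = -7.211 -> Y = -23.634 ✓
  P = -2.023 -> Y = -8.069 ✓
All samples match this transformation.

(c) 3P - 2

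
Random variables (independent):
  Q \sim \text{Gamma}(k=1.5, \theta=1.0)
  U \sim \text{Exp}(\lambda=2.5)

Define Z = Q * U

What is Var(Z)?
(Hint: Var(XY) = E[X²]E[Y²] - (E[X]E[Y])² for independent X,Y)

Var(XY) = E[X²]E[Y²] - (E[X]E[Y])²
E[Q] = 1.5, Var(Q) = 1.5
E[U] = 0.4, Var(U) = 0.16
E[Q²] = 1.5 + 1.5² = 3.75
E[U²] = 0.16 + 0.4² = 0.32
Var(Z) = 3.75*0.32 - (1.5*0.4)²
= 1.2 - 0.36 = 0.84

0.84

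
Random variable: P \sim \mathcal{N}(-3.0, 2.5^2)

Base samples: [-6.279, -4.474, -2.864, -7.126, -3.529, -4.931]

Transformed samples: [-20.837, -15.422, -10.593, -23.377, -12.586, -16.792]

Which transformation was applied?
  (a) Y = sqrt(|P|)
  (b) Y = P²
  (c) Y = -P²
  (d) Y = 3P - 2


Checking option (d) Y = 3P - 2:
  P = -6.279 -> Y = -20.837 ✓
  P = -4.474 -> Y = -15.422 ✓
  P = -2.864 -> Y = -10.593 ✓
All samples match this transformation.

(d) 3P - 2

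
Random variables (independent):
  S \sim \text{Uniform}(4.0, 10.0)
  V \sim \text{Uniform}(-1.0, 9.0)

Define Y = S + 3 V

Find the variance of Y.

For independent RVs: Var(aX + bY) = a²Var(X) + b²Var(Y)
Var(S) = 3
Var(V) = 8.3333333
Var(Y) = 1²*3 + 3²*8.3333333
= 1*3 + 9*8.3333333 = 78

78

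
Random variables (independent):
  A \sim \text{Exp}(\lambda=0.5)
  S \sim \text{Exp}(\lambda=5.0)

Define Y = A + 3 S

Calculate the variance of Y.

For independent RVs: Var(aX + bY) = a²Var(X) + b²Var(Y)
Var(A) = 4
Var(S) = 0.04
Var(Y) = 1²*4 + 3²*0.04
= 1*4 + 9*0.04 = 4.36

4.36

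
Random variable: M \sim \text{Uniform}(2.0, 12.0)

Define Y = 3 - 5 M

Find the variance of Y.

For Y = aM + b: Var(Y) = a² * Var(M)
Var(M) = (12 - 2)^2/12 = 8.3333333
Var(Y) = (-5)² * 8.3333333 = 25 * 8.3333333 = 208.33333

208.33333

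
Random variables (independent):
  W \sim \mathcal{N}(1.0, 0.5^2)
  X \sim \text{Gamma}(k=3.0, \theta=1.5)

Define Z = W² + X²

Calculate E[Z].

E[Z] = E[W²] + E[X²]
E[W²] = Var(W) + E[W]² = 0.25 + 1 = 1.25
E[X²] = Var(X) + E[X]² = 6.75 + 20.25 = 27
E[Z] = 1.25 + 27 = 28.25

28.25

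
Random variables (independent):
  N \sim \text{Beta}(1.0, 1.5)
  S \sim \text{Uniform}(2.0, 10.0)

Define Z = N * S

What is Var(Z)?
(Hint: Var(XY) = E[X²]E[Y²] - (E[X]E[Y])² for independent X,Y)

Var(XY) = E[X²]E[Y²] - (E[X]E[Y])²
E[N] = 0.4, Var(N) = 0.068571429
E[S] = 6, Var(S) = 5.3333333
E[N²] = 0.068571429 + 0.4² = 0.22857143
E[S²] = 5.3333333 + 6² = 41.333333
Var(Z) = 0.22857143*41.333333 - (0.4*6)²
= 9.447619 - 5.76 = 3.687619

3.687619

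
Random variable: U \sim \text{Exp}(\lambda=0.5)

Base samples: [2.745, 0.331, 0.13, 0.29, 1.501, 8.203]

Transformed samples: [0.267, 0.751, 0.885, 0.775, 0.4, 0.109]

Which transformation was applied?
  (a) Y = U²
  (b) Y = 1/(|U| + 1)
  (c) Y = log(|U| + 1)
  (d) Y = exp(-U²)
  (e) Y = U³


Checking option (b) Y = 1/(|U| + 1):
  U = 2.745 -> Y = 0.267 ✓
  U = 0.331 -> Y = 0.751 ✓
  U = 0.13 -> Y = 0.885 ✓
All samples match this transformation.

(b) 1/(|U| + 1)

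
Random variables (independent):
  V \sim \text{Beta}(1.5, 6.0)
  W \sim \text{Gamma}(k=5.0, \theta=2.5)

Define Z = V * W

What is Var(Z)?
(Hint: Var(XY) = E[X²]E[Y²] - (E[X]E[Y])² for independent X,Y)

Var(XY) = E[X²]E[Y²] - (E[X]E[Y])²
E[V] = 0.2, Var(V) = 0.018823529
E[W] = 12.5, Var(W) = 31.25
E[V²] = 0.018823529 + 0.2² = 0.058823529
E[W²] = 31.25 + 12.5² = 187.5
Var(Z) = 0.058823529*187.5 - (0.2*12.5)²
= 11.029412 - 6.25 = 4.7794118

4.7794118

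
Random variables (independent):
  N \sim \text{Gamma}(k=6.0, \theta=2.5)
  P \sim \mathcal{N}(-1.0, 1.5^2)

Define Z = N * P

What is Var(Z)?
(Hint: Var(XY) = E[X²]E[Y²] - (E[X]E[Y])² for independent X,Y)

Var(XY) = E[X²]E[Y²] - (E[X]E[Y])²
E[N] = 15, Var(N) = 37.5
E[P] = -1, Var(P) = 2.25
E[N²] = 37.5 + 15² = 262.5
E[P²] = 2.25 + (-1)² = 3.25
Var(Z) = 262.5*3.25 - (15*(-1))²
= 853.125 - 225 = 628.125

628.125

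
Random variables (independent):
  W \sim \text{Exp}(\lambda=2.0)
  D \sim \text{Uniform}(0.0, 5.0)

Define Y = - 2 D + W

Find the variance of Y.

For independent RVs: Var(aX + bY) = a²Var(X) + b²Var(Y)
Var(W) = 0.25
Var(D) = 2.0833333
Var(Y) = 1²*0.25 + (-2)²*2.0833333
= 1*0.25 + 4*2.0833333 = 8.5833333

8.5833333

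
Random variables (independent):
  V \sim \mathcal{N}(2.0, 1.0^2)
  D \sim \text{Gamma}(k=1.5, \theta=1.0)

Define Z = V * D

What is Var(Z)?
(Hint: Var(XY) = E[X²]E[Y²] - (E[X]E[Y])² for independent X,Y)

Var(XY) = E[X²]E[Y²] - (E[X]E[Y])²
E[V] = 2, Var(V) = 1
E[D] = 1.5, Var(D) = 1.5
E[V²] = 1 + 2² = 5
E[D²] = 1.5 + 1.5² = 3.75
Var(Z) = 5*3.75 - (2*1.5)²
= 18.75 - 9 = 9.75

9.75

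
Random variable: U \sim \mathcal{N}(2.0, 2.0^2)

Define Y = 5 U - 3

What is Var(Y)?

For Y = aU + b: Var(Y) = a² * Var(U)
Var(U) = 2.0^2 = 4
Var(Y) = 5² * 4 = 25 * 4 = 100

100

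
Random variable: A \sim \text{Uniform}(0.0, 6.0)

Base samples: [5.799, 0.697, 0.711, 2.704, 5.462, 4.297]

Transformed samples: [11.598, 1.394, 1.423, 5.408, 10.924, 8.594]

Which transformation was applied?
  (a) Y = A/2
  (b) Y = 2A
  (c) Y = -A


Checking option (b) Y = 2A:
  A = 5.799 -> Y = 11.598 ✓
  A = 0.697 -> Y = 1.394 ✓
  A = 0.711 -> Y = 1.423 ✓
All samples match this transformation.

(b) 2A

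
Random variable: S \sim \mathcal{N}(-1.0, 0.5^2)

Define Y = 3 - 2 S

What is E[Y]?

For Y = -2S + 3:
E[Y] = -2 * E[S] + 3
E[S] = -1.0 = -1
E[Y] = -2 * (-1) + 3 = 5

5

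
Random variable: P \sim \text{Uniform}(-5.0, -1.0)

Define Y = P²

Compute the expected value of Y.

E[P²] = Var(P) + (E[P])² = 1.3333333 + 9 = 10.333333

10.333333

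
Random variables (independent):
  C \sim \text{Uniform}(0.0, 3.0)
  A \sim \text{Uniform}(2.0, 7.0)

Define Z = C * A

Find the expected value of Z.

For independent RVs: E[XY] = E[X]*E[Y]
E[C] = 1.5
E[A] = 4.5
E[Z] = 1.5 * 4.5 = 6.75

6.75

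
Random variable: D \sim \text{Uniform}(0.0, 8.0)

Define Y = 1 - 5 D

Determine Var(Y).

For Y = aD + b: Var(Y) = a² * Var(D)
Var(D) = (8 - 0)^2/12 = 5.3333333
Var(Y) = (-5)² * 5.3333333 = 25 * 5.3333333 = 133.33333

133.33333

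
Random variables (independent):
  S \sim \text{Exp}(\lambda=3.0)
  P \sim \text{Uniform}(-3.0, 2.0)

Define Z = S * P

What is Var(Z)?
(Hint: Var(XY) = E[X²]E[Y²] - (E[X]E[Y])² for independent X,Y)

Var(XY) = E[X²]E[Y²] - (E[X]E[Y])²
E[S] = 0.33333333, Var(S) = 0.11111111
E[P] = -0.5, Var(P) = 2.0833333
E[S²] = 0.11111111 + 0.33333333² = 0.22222222
E[P²] = 2.0833333 + (-0.5)² = 2.3333333
Var(Z) = 0.22222222*2.3333333 - (0.33333333*(-0.5))²
= 0.51851852 - 0.027777778 = 0.49074074

0.49074074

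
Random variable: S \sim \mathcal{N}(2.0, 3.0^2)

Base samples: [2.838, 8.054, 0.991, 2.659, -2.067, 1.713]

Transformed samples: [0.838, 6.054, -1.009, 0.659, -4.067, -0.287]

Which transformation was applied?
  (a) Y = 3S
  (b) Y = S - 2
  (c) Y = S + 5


Checking option (b) Y = S - 2:
  S = 2.838 -> Y = 0.838 ✓
  S = 8.054 -> Y = 6.054 ✓
  S = 0.991 -> Y = -1.009 ✓
All samples match this transformation.

(b) S - 2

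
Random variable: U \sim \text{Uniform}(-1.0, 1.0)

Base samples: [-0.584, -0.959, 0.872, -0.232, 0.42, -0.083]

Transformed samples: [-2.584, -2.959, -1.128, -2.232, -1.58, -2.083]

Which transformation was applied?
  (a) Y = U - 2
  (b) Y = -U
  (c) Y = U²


Checking option (a) Y = U - 2:
  U = -0.584 -> Y = -2.584 ✓
  U = -0.959 -> Y = -2.959 ✓
  U = 0.872 -> Y = -1.128 ✓
All samples match this transformation.

(a) U - 2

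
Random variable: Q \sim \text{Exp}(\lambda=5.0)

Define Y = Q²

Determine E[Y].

E[Q²] = Var(Q) + (E[Q])² = 0.04 + 0.04 = 0.08

0.08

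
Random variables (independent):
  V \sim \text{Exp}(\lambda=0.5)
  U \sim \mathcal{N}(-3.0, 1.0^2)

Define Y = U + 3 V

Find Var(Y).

For independent RVs: Var(aX + bY) = a²Var(X) + b²Var(Y)
Var(V) = 4
Var(U) = 1
Var(Y) = 3²*4 + 1²*1
= 9*4 + 1*1 = 37

37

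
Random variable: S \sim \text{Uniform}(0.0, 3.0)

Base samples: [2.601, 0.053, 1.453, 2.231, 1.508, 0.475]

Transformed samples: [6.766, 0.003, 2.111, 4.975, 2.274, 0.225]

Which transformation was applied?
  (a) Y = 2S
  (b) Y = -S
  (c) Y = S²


Checking option (c) Y = S²:
  S = 2.601 -> Y = 6.766 ✓
  S = 0.053 -> Y = 0.003 ✓
  S = 1.453 -> Y = 2.111 ✓
All samples match this transformation.

(c) S²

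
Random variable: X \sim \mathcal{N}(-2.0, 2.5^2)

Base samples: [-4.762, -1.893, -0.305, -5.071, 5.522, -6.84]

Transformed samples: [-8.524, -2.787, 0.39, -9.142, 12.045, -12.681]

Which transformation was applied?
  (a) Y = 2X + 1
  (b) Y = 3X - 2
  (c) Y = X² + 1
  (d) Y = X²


Checking option (a) Y = 2X + 1:
  X = -4.762 -> Y = -8.524 ✓
  X = -1.893 -> Y = -2.787 ✓
  X = -0.305 -> Y = 0.39 ✓
All samples match this transformation.

(a) 2X + 1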